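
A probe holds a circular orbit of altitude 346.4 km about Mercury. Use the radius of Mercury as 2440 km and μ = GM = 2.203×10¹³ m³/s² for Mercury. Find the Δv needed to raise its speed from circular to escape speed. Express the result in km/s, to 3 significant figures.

r = 2440 + 346.4 = 2786.4 km = 2.7864×10⁶ m.
Circular speed v_c = √(μ/r) = 2812 m/s.
Escape speed v_esc = √(2μ/r) = √2 × v_c = 3976 m/s.
Δv = v_esc − v_c = 1165 m/s = 1.165 km/s.

Δv ≈ 1.16 km/s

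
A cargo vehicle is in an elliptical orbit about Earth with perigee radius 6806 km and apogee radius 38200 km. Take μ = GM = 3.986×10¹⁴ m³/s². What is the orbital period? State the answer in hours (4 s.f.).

Semi-major axis a = (r_p + r_a)/2 = (6806.0 + 38200)/2 = 22503 km = 2.250×10⁷ m.
By Kepler's third law T = 2π√(a³/μ) = 2π × 5.347×10³ = 3.359×10⁴ s.
= 9.332 hours.

T ≈ 9.332 hours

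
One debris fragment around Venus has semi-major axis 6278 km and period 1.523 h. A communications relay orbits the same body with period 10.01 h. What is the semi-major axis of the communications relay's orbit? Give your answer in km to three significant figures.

a₂ ≈ 22000 km

Kepler's third law: a³ ∝ T², so a₂ = a₁ (T₂/T₁)^(2/3).
T₂/T₁ = 6.573, (T₂/T₁)^(2/3) = 3.509.
a₂ = 6278 × 3.509 = 22030 km.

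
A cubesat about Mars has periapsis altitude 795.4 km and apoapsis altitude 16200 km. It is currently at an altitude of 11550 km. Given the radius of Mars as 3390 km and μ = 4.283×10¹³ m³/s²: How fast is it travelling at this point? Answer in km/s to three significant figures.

v ≈ 1.46 km/s

r_p = 3390 + 795.4 = 4185.4 km = 4.1854×10⁶ m.
r_a = 3390 + 16200 = 19590 km = 1.9590×10⁷ m.
r = 3390 + 11550 = 14940 km = 1.494×10⁷ m.
Semi-major axis a = (r_p + r_a)/2 = 11888 km = 1.189×10⁷ m.
Vis-viva: v² = μ(2/r − 1/a) = 4.283×10¹³ × (1.339×10⁻⁷ − 8.412×10⁻⁸) = 2.131×10⁶ m²/s².
v = 1460 m/s = 1.460 km/s.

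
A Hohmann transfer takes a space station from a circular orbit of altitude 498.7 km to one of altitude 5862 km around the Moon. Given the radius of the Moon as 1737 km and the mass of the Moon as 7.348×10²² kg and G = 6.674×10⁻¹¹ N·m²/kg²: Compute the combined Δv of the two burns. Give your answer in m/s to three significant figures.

μ = GM = 6.674×10⁻¹¹ × 7.348×10²² = 4.904×10¹² m³/s².
r₁ = 1737 + 498.7 = 2235.7 km = 2.2357×10⁶ m.
r₂ = 1737 + 5862 = 7599.0 km = 7.5990×10⁶ m.
Transfer ellipse a_t = (r₁ + r₂)/2 = 4.917×10⁶ m.
At r₁: circular v_c1 = √(μ/r₁) = 1481 m/s; transfer-perilune v_p = √[μ(2/r₁ − 1/a_t)] = 1841 m/s.
Δv₁ = v_p − v_c1 = 360.1 m/s.
At r₂: circular v_c2 = √(μ/r₂) = 803.3 m/s; transfer-apolune v_a = √[μ(2/r₂ − 1/a_t)] = 541.7 m/s.
Δv₂ = v_c2 − v_a = 261.7 m/s.
Total Δv = Δv₁ + Δv₂ = 621.7 m/s.

Δv_total ≈ 622 m/s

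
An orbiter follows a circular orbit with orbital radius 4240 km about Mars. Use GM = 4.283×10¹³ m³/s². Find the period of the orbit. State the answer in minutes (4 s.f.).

T ≈ 139.7 minutes

r = 4240 km = 4.240×10⁶ m.
Kepler's third law: T = 2π√(r³/μ) = 2π√((4.240×10⁶)³ / 4.283×10¹³).
r³/μ = 1.780×10⁶ s², so T = 2π × 1.334×10³ = 8.382×10³ s.
Converting: 8.382×10³ s ÷ 60.00 = 139.7 minutes.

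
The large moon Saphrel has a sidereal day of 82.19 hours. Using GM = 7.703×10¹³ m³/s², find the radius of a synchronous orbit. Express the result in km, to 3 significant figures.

T = 82.19 hours = 2.959×10⁵ s.
A synchronous orbit has period T, so by Kepler's third law a = (μT²/4π²)^(1/3).
μT²/4π² = 7.703×10¹³ × (2.959×10⁵)² / 39.48 = 1.708×10²³ m³.
a = 5.549×10⁷ m = 55486 km.

r_sync ≈ 55500 km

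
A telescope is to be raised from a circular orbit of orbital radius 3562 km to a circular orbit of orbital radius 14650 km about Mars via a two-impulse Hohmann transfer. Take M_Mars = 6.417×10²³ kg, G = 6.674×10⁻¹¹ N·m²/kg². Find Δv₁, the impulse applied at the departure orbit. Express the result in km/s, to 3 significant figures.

Δv ≈ 0.931 km/s

μ = GM = 6.674×10⁻¹¹ × 6.417×10²³ = 4.283×10¹³ m³/s².
r₁ = 3562 km = 3.562×10⁶ m.
r₂ = 14650 km = 1.465×10⁷ m.
Transfer ellipse a_t = (r₁ + r₂)/2 = 9.106×10⁶ m.
At r₁: circular v_c1 = √(μ/r₁) = 3467 m/s; transfer-periapsis v_p = √[μ(2/r₁ − 1/a_t)] = 4398 m/s.
Δv₁ = v_p − v_c1 = 930.7 m/s.
= 0.9307 km/s.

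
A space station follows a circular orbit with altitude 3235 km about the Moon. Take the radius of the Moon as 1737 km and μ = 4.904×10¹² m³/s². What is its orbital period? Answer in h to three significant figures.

r = 1737 + 3235 = 4972.0 km = 4.9720×10⁶ m.
Kepler's third law: T = 2π√(r³/μ) = 2π√((4.972×10⁶)³ / 4.904×10¹²).
r³/μ = 2.506×10⁷ s², so T = 2π × 5.006×10³ = 3.146×10⁴ s.
Converting: 3.146×10⁴ s ÷ 3600 = 8.738 h.

T ≈ 8.74 h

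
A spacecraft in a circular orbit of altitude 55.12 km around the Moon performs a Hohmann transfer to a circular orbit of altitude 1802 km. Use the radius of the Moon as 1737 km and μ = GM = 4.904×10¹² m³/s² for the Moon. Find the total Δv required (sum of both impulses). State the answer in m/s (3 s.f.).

Δv_total ≈ 464 m/s

r₁ = 1737 + 55.12 = 1792.1 km = 1.7921×10⁶ m.
r₂ = 1737 + 1802 = 3539.0 km = 3.5390×10⁶ m.
Transfer ellipse a_t = (r₁ + r₂)/2 = 2.666×10⁶ m.
At r₁: circular v_c1 = √(μ/r₁) = 1654 m/s; transfer-perilune v_p = √[μ(2/r₁ − 1/a_t)] = 1906 m/s.
Δv₁ = v_p − v_c1 = 251.9 m/s.
At r₂: circular v_c2 = √(μ/r₂) = 1177 m/s; transfer-apolune v_a = √[μ(2/r₂ − 1/a_t)] = 965.2 m/s.
Δv₂ = v_c2 − v_a = 211.9 m/s.
Total Δv = Δv₁ + Δv₂ = 463.8 m/s.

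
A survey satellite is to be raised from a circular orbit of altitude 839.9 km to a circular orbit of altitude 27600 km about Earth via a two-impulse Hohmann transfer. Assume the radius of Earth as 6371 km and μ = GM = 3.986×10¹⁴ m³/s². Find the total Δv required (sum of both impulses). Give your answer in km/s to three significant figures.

Δv_total ≈ 3.51 km/s

r₁ = 6371 + 839.9 = 7210.9 km = 7.2109×10⁶ m.
r₂ = 6371 + 27600 = 33971 km = 3.3971×10⁷ m.
Transfer ellipse a_t = (r₁ + r₂)/2 = 2.059×10⁷ m.
At r₁: circular v_c1 = √(μ/r₁) = 7435 m/s; transfer-perigee v_p = √[μ(2/r₁ − 1/a_t)] = 9550 m/s.
Δv₁ = v_p − v_c1 = 2115 m/s.
At r₂: circular v_c2 = √(μ/r₂) = 3425 m/s; transfer-apogee v_a = √[μ(2/r₂ − 1/a_t)] = 2027 m/s.
Δv₂ = v_c2 − v_a = 1398 m/s.
Total Δv = Δv₁ + Δv₂ = 3513 m/s = 3.513 km/s.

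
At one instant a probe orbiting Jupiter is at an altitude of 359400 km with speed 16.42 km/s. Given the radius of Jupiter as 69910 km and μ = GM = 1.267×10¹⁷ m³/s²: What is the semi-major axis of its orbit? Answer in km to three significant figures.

a ≈ 3.95×10⁵ km

r = 69910 + 359400 = 4.2931×10⁵ km = 4.293×10⁸ m.
Vis-viva rearranged: 1/a = 2/r − v²/μ = 4.659×10⁻⁹ − 2.128×10⁻⁹ = 2.531×10⁻⁹ m⁻¹.
a = 3.952×10⁸ m = 3.9516×10⁵ km.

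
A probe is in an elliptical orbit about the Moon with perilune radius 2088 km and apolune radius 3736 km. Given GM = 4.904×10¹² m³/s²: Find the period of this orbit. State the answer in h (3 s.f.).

Semi-major axis a = (r_p + r_a)/2 = (2088.0 + 3736.0)/2 = 2912.0 km = 2.912×10⁶ m.
By Kepler's third law T = 2π√(a³/μ) = 2π × 2.244×10³ = 1.410×10⁴ s.
= 3.916 h.

T ≈ 3.92 h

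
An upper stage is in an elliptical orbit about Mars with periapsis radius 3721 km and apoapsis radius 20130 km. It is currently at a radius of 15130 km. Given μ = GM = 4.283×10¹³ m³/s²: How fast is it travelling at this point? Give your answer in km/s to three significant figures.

v ≈ 1.44 km/s

Semi-major axis a = (r_p + r_a)/2 = 11926 km = 1.193×10⁷ m.
Vis-viva: v² = μ(2/r − 1/a) = 4.283×10¹³ × (1.322×10⁻⁷ − 8.385×10⁻⁸) = 2.070×10⁶ m²/s².
v = 1439 m/s = 1.439 km/s.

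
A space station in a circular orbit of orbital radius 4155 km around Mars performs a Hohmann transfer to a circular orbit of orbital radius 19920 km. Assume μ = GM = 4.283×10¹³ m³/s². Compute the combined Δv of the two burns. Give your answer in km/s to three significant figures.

r₁ = 4155 km = 4.155×10⁶ m.
r₂ = 19920 km = 1.992×10⁷ m.
Transfer ellipse a_t = (r₁ + r₂)/2 = 1.204×10⁷ m.
At r₁: circular v_c1 = √(μ/r₁) = 3211 m/s; transfer-periapsis v_p = √[μ(2/r₁ − 1/a_t)] = 4130 m/s.
Δv₁ = v_p − v_c1 = 919.5 m/s.
At r₂: circular v_c2 = √(μ/r₂) = 1466 m/s; transfer-apoapsis v_a = √[μ(2/r₂ − 1/a_t)] = 861.5 m/s.
Δv₂ = v_c2 − v_a = 604.8 m/s.
Total Δv = Δv₁ + Δv₂ = 1524 m/s = 1.524 km/s.

Δv_total ≈ 1.52 km/s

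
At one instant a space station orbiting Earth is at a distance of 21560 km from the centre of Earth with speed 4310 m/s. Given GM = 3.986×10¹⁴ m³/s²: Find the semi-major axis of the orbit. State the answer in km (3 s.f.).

r = 2.156×10⁷ m.
Specific orbital energy ε = v²/2 − μ/r = (4310)²/2 − 3.986×10¹⁴/2.156×10⁷ = -9.200×10⁶ J/kg.
Since ε = −μ/(2a), a = −μ/(2ε) = 2.166×10⁷ m = 21663 km.

a ≈ 21700 km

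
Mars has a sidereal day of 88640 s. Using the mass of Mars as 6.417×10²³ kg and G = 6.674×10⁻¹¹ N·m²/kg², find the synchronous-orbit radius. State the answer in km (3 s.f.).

μ = GM = 6.674×10⁻¹¹ × 6.417×10²³ = 4.283×10¹³ m³/s².
A synchronous orbit has period T, so by Kepler's third law a = (μT²/4π²)^(1/3).
μT²/4π² = 4.283×10¹³ × (8.864×10⁴)² / 39.48 = 8.524×10²¹ m³.
a = 2.043×10⁷ m = 20427 km.

r_sync ≈ 20400 km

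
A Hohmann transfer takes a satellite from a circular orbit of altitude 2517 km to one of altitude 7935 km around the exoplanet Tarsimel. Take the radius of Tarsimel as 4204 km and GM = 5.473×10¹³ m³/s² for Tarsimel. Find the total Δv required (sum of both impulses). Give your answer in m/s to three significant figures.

r₁ = 4204 + 2517 = 6721.0 km = 6.7210×10⁶ m.
r₂ = 4204 + 7935 = 12139 km = 1.2139×10⁷ m.
Transfer ellipse a_t = (r₁ + r₂)/2 = 9.430×10⁶ m.
At r₁: circular v_c1 = √(μ/r₁) = 2854 m/s; transfer-periapsis v_p = √[μ(2/r₁ − 1/a_t)] = 3238 m/s.
Δv₁ = v_p − v_c1 = 384.0 m/s.
At r₂: circular v_c2 = √(μ/r₂) = 2123 m/s; transfer-apoapsis v_a = √[μ(2/r₂ − 1/a_t)] = 1793 m/s.
Δv₂ = v_c2 − v_a = 330.8 m/s.
Total Δv = Δv₁ + Δv₂ = 714.8 m/s.

Δv_total ≈ 715 m/s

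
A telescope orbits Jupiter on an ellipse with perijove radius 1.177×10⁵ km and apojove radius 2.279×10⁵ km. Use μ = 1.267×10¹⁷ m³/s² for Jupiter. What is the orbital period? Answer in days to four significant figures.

T ≈ 0.4641 days

Semi-major axis a = (r_p + r_a)/2 = (1.1770×10⁵ + 2.2790×10⁵)/2 = 1.7280×10⁵ km = 1.728×10⁸ m.
By Kepler's third law T = 2π√(a³/μ) = 2π × 6.382×10³ = 4.010×10⁴ s.
= 0.4641 days.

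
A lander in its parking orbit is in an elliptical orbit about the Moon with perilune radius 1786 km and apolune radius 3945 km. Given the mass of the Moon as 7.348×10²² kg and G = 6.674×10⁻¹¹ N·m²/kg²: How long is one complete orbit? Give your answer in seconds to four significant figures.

μ = GM = 6.674×10⁻¹¹ × 7.348×10²² = 4.904×10¹² m³/s².
Semi-major axis a = (r_p + r_a)/2 = (1786.0 + 3945.0)/2 = 2865.5 km = 2.866×10⁶ m.
By Kepler's third law T = 2π√(a³/μ) = 2π × 2.190×10³ = 1.376×10⁴ s.

T ≈ 13760 seconds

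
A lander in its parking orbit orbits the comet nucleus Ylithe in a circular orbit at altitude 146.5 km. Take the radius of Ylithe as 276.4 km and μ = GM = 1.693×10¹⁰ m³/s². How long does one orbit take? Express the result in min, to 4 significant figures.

T ≈ 221.3 min

r = 276.4 + 146.5 = 422.90 km = 4.2290×10⁵ m.
Kepler's third law: T = 2π√(r³/μ) = 2π√((4.229×10⁵)³ / 1.693×10¹⁰).
r³/μ = 4.467×10⁶ s², so T = 2π × 2.114×10³ = 1.328×10⁴ s.
Converting: 1.328×10⁴ s ÷ 60.00 = 221.3 min.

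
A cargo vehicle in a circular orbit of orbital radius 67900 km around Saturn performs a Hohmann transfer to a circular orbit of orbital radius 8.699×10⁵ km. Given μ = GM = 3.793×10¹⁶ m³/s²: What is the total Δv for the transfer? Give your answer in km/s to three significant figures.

Δv_total ≈ 12.6 km/s

r₁ = 67900 km = 6.790×10⁷ m.
r₂ = 8.699×10⁵ km = 8.699×10⁸ m.
Transfer ellipse a_t = (r₁ + r₂)/2 = 4.689×10⁸ m.
At r₁: circular v_c1 = √(μ/r₁) = 23640 m/s; transfer-perikrone v_p = √[μ(2/r₁ − 1/a_t)] = 32190 m/s.
Δv₁ = v_p − v_c1 = 8557 m/s.
At r₂: circular v_c2 = √(μ/r₂) = 6603 m/s; transfer-apokrone v_a = √[μ(2/r₂ − 1/a_t)] = 2513 m/s.
Δv₂ = v_c2 − v_a = 4090 m/s.
Total Δv = Δv₁ + Δv₂ = 12650 m/s = 12.65 km/s.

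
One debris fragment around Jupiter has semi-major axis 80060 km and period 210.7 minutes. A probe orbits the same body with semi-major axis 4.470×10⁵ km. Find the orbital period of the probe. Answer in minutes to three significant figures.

Kepler's third law: T² ∝ a³, so T₂ = T₁ (a₂/a₁)^(3/2).
a₂/a₁ = 5.583, (a₂/a₁)^(3/2) = 13.19.
T₂ = 210.7 × 13.19 = 2780 minutes.

T₂ ≈ 2780 minutes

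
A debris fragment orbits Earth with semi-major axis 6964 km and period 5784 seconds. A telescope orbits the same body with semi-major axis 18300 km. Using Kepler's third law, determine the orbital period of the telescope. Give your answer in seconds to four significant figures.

T₂ ≈ 24640 seconds

Kepler's third law: T² ∝ a³, so T₂ = T₁ (a₂/a₁)^(3/2).
a₂/a₁ = 2.628, (a₂/a₁)^(3/2) = 4.260.
T₂ = 5784 × 4.260 = 24640 seconds.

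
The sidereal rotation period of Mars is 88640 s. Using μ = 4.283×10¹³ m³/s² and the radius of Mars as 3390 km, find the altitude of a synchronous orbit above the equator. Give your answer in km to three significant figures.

h_sync ≈ 17000 km

A synchronous orbit has period T, so by Kepler's third law a = (μT²/4π²)^(1/3).
μT²/4π² = 4.283×10¹³ × (8.864×10⁴)² / 39.48 = 8.524×10²¹ m³.
a = 2.043×10⁷ m = 20428 km.
Altitude h = a − R = 20428 − 3390 = 17038 km.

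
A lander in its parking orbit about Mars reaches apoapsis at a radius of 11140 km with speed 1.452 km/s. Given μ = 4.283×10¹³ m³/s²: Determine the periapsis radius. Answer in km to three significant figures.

r_a = 1.114×10⁷ m.
Specific energy ε = v²/2 − μ/r = -2.791×10⁶ J/kg, so a = −μ/(2ε) = 7.674×10⁶ m.
The apsides satisfy r_p + r_a = 2a, so the periapsis radius is 2a − r_a = 4.208×10⁶ m = 4208.2 km.

periapsis radius ≈ 4210 km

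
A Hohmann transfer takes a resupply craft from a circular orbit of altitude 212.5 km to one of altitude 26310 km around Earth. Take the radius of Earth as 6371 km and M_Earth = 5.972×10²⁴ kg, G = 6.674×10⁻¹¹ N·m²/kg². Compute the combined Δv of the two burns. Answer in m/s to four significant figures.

μ = GM = 6.674×10⁻¹¹ × 5.972×10²⁴ = 3.986×10¹⁴ m³/s².
r₁ = 6371 + 212.5 = 6583.5 km = 6.5835×10⁶ m.
r₂ = 6371 + 26310 = 32681 km = 3.2681×10⁷ m.
Transfer ellipse a_t = (r₁ + r₂)/2 = 1.963×10⁷ m.
At r₁: circular v_c1 = √(μ/r₁) = 7781 m/s; transfer-perigee v_p = √[μ(2/r₁ − 1/a_t)] = 10040 m/s.
Δv₁ = v_p − v_c1 = 2258 m/s.
At r₂: circular v_c2 = √(μ/r₂) = 3492 m/s; transfer-apogee v_a = √[μ(2/r₂ − 1/a_t)] = 2022 m/s.
Δv₂ = v_c2 − v_a = 1470 m/s.
Total Δv = Δv₁ + Δv₂ = 3728 m/s.

Δv_total ≈ 3728 m/s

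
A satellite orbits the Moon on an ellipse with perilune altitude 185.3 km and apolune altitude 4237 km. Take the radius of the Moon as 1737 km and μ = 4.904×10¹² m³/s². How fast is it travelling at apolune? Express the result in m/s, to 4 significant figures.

r_p = 1737 + 185.3 = 1922.3 km = 1.9223×10⁶ m.
r_a = 1737 + 4237 = 5974.0 km = 5.9740×10⁶ m.
Semi-major axis a = (r_p + r_a)/2 = 3948.2 km = 3.948×10⁶ m.
Vis-viva: v² = μ(2/r − 1/a) = 4.904×10¹² × (3.348×10⁻⁷ − 2.533×10⁻⁷) = 3.997×10⁵ m²/s².
v = 632.2 m/s.

v ≈ 632.2 m/s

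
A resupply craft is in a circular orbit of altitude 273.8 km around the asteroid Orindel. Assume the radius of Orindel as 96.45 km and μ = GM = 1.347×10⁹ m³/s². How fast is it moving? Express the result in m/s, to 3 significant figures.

r = 96.45 + 273.8 = 370.25 km = 3.7025×10⁵ m.
For a circular orbit v = √(μ/r) = √(1.347×10⁹ / 3.702×10⁵) = √(3.638×10³) = 60.32 m/s.

v ≈ 60.3 m/s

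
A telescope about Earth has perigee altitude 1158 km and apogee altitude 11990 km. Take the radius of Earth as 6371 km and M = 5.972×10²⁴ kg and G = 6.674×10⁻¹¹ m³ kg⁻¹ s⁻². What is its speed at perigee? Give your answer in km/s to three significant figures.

v ≈ 8.67 km/s

μ = GM = 6.674×10⁻¹¹ × 5.972×10²⁴ = 3.986×10¹⁴ m³/s².
r_p = 6371 + 1158 = 7529.0 km = 7.5290×10⁶ m.
r_a = 6371 + 11990 = 18361 km = 1.8361×10⁷ m.
Semi-major axis a = (r_p + r_a)/2 = 12945 km = 1.294×10⁷ m.
Vis-viva: v² = μ(2/r − 1/a) = 3.986×10¹⁴ × (2.656×10⁻⁷ − 7.725×10⁻⁸) = 7.509×10⁷ m²/s².
v = 8665 m/s = 8.665 km/s.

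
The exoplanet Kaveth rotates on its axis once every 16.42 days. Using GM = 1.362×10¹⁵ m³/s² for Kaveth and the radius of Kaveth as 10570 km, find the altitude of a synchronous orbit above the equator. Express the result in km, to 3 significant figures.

h_sync ≈ 4.00×10⁵ km

T = 16.42 days = 1.419×10⁶ s.
A synchronous orbit has period T, so by Kepler's third law a = (μT²/4π²)^(1/3).
μT²/4π² = 1.362×10¹⁵ × (1.419×10⁶)² / 39.48 = 6.944×10²⁵ m³.
a = 4.110×10⁸ m = 4.1102×10⁵ km.
Altitude h = a − R = 4.1102×10⁵ − 10570 = 4.0045×10⁵ km.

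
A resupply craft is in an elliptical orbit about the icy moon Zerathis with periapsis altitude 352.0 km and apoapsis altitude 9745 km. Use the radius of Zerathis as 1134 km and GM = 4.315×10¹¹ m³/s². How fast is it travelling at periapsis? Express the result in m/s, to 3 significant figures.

v ≈ 715 m/s

r_p = 1134 + 352.0 = 1486.0 km = 1.4860×10⁶ m.
r_a = 1134 + 9745 = 10879 km = 1.0879×10⁷ m.
Semi-major axis a = (r_p + r_a)/2 = 6182.5 km = 6.182×10⁶ m.
Vis-viva: v² = μ(2/r − 1/a) = 4.315×10¹¹ × (1.346×10⁻⁶ − 1.617×10⁻⁷) = 5.110×10⁵ m²/s².
v = 714.8 m/s.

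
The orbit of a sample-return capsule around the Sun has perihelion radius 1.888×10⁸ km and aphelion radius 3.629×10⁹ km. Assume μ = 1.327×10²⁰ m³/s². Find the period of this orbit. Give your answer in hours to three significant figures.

Semi-major axis a = (r_p + r_a)/2 = (1.8880×10⁸ + 3.6290×10⁹)/2 = 1.9089×10⁹ km = 1.909×10¹² m.
By Kepler's third law T = 2π√(a³/μ) = 2π × 2.289×10⁸ = 1.439×10⁹ s.
= 3.996×10⁵ hours.

T ≈ 400000 hours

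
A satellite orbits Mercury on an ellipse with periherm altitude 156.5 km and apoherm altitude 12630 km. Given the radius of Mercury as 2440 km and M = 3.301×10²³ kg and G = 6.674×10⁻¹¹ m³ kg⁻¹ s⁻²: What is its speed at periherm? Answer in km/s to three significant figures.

μ = GM = 6.674×10⁻¹¹ × 3.301×10²³ = 2.203×10¹³ m³/s².
r_p = 2440 + 156.5 = 2596.5 km = 2.5965×10⁶ m.
r_a = 2440 + 12630 = 15070 km = 1.5070×10⁷ m.
Semi-major axis a = (r_p + r_a)/2 = 8833.2 km = 8.833×10⁶ m.
Vis-viva: v² = μ(2/r − 1/a) = 2.203×10¹³ × (7.703×10⁻⁷ − 1.132×10⁻⁷) = 1.448×10⁷ m²/s².
v = 3805 m/s = 3.805 km/s.

v ≈ 3.80 km/s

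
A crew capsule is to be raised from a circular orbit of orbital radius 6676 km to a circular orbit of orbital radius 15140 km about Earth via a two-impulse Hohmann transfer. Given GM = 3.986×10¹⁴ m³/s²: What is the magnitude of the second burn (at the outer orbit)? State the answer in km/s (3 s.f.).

r₁ = 6676 km = 6.676×10⁶ m.
r₂ = 15140 km = 1.514×10⁷ m.
Transfer ellipse a_t = (r₁ + r₂)/2 = 1.091×10⁷ m.
At r₁: circular v_c1 = √(μ/r₁) = 7727 m/s; transfer-perigee v_p = √[μ(2/r₁ − 1/a_t)] = 9103 m/s.
At r₂: circular v_c2 = √(μ/r₂) = 5131 m/s; transfer-apogee v_a = √[μ(2/r₂ − 1/a_t)] = 4014 m/s.
Δv₂ = v_c2 − v_a = 1117 m/s.
= 1.117 km/s.

Δv ≈ 1.12 km/s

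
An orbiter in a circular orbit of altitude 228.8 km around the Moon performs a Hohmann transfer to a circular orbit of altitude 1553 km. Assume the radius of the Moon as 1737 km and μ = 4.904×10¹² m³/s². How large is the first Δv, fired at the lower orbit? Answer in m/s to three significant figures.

Δv ≈ 188 m/s

r₁ = 1737 + 228.8 = 1965.8 km = 1.9658×10⁶ m.
r₂ = 1737 + 1553 = 3290.0 km = 3.2900×10⁶ m.
Transfer ellipse a_t = (r₁ + r₂)/2 = 2.628×10⁶ m.
At r₁: circular v_c1 = √(μ/r₁) = 1579 m/s; transfer-perilune v_p = √[μ(2/r₁ − 1/a_t)] = 1767 m/s.
Δv₁ = v_p − v_c1 = 187.8 m/s.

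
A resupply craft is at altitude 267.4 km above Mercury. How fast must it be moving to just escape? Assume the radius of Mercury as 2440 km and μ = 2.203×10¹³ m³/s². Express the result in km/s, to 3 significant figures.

r = 2440 + 267.4 = 2707.4 km = 2.7074×10⁶ m.
Escape speed v_esc = √(2μ/r) = √(2 × 2.203×10¹³ / 2.707×10⁶) = √(1.627×10⁷) = 4034 m/s.
= 4.034 km/s.

v_esc ≈ 4.03 km/s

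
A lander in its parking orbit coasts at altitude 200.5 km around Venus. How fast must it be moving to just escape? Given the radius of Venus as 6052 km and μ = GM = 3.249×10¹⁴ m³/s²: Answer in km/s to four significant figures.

r = 6052 + 200.5 = 6252.5 km = 6.2525×10⁶ m.
Escape speed v_esc = √(2μ/r) = √(2 × 3.249×10¹⁴ / 6.252×10⁶) = √(1.039×10⁸) = 10190 m/s.
= 10.19 km/s.

v_esc ≈ 10.19 km/s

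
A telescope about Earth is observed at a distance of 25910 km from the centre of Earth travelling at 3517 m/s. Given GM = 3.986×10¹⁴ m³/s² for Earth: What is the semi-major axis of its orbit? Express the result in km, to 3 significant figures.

a ≈ 21700 km

r = 2.591×10⁷ m.
Vis-viva rearranged: 1/a = 2/r − v²/μ = 7.719×10⁻⁸ − 3.103×10⁻⁸ = 4.616×10⁻⁸ m⁻¹.
a = 2.166×10⁷ m = 21665 km.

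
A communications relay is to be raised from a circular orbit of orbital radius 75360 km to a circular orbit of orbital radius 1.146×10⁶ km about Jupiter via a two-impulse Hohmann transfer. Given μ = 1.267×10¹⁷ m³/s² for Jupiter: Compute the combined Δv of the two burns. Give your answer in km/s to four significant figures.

r₁ = 75360 km = 7.536×10⁷ m.
r₂ = 1.146×10⁶ km = 1.146×10⁹ m.
Transfer ellipse a_t = (r₁ + r₂)/2 = 6.107×10⁸ m.
At r₁: circular v_c1 = √(μ/r₁) = 41000 m/s; transfer-perijove v_p = √[μ(2/r₁ − 1/a_t)] = 56170 m/s.
Δv₁ = v_p − v_c1 = 15170 m/s.
At r₂: circular v_c2 = √(μ/r₂) = 10510 m/s; transfer-apojove v_a = √[μ(2/r₂ − 1/a_t)] = 3694 m/s.
Δv₂ = v_c2 − v_a = 6821 m/s.
Total Δv = Δv₁ + Δv₂ = 21990 m/s = 21.99 km/s.

Δv_total ≈ 21.99 km/s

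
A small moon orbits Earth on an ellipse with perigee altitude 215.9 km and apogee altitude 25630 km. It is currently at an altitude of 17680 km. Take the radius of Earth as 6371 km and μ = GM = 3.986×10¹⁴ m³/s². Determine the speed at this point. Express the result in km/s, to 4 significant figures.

v ≈ 3.534 km/s

r_p = 6371 + 215.9 = 6586.9 km = 6.5869×10⁶ m.
r_a = 6371 + 25630 = 32001 km = 3.2001×10⁷ m.
r = 6371 + 17680 = 24051 km = 2.405×10⁷ m.
Semi-major axis a = (r_p + r_a)/2 = 19294 km = 1.929×10⁷ m.
Vis-viva: v² = μ(2/r − 1/a) = 3.986×10¹⁴ × (8.316×10⁻⁸ − 5.183×10⁻⁸) = 1.249×10⁷ m²/s².
v = 3534 m/s = 3.534 km/s.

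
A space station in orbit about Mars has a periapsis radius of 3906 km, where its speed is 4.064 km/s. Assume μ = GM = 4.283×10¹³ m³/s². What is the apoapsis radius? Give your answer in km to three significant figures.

apoapsis radius ≈ 11900 km

r_p = 3.906×10⁶ m.
Specific energy ε = v²/2 − μ/r = -2.707×10⁶ J/kg, so a = −μ/(2ε) = 7.911×10⁶ m.
The apsides satisfy r_p + r_a = 2a, so the apoapsis radius is 2a − r_p = 1.192×10⁷ m = 11915 km.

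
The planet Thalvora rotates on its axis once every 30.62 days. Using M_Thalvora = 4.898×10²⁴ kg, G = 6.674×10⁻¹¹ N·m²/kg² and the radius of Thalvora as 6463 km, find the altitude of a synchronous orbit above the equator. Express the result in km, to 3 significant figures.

μ = GM = 6.674×10⁻¹¹ × 4.898×10²⁴ = 3.269×10¹⁴ m³/s².
T = 30.62 days = 2.646×10⁶ s.
A synchronous orbit has period T, so by Kepler's third law a = (μT²/4π²)^(1/3).
μT²/4π² = 3.269×10¹⁴ × (2.646×10⁶)² / 39.48 = 5.795×10²⁵ m³.
a = 3.870×10⁸ m = 3.8699×10⁵ km.
Altitude h = a − R = 3.8699×10⁵ − 6463 = 3.8052×10⁵ km.

h_sync ≈ 3.81×10⁵ km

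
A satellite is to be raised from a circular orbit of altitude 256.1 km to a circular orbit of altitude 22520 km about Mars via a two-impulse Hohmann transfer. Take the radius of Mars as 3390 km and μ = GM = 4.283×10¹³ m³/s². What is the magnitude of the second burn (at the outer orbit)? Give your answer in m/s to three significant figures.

Δv ≈ 647 m/s

r₁ = 3390 + 256.1 = 3646.1 km = 3.6461×10⁶ m.
r₂ = 3390 + 22520 = 25910 km = 2.5910×10⁷ m.
Transfer ellipse a_t = (r₁ + r₂)/2 = 1.478×10⁷ m.
At r₁: circular v_c1 = √(μ/r₁) = 3427 m/s; transfer-periapsis v_p = √[μ(2/r₁ − 1/a_t)] = 4538 m/s.
At r₂: circular v_c2 = √(μ/r₂) = 1286 m/s; transfer-apoapsis v_a = √[μ(2/r₂ − 1/a_t)] = 638.6 m/s.
Δv₂ = v_c2 − v_a = 647.1 m/s.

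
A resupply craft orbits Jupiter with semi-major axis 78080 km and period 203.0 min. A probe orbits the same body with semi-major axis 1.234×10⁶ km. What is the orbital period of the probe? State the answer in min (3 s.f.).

T₂ ≈ 12800 min

Kepler's third law: T² ∝ a³, so T₂ = T₁ (a₂/a₁)^(3/2).
a₂/a₁ = 15.80, (a₂/a₁)^(3/2) = 62.83.
T₂ = 203.0 × 62.83 = 12750 min.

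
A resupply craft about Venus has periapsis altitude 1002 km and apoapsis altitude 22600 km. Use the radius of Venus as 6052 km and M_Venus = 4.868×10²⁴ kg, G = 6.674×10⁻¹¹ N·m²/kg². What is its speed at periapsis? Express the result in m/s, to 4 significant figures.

v ≈ 8598 m/s

μ = GM = 6.674×10⁻¹¹ × 4.868×10²⁴ = 3.249×10¹⁴ m³/s².
r_p = 6052 + 1002 = 7054.0 km = 7.0540×10⁶ m.
r_a = 6052 + 22600 = 28652 km = 2.8652×10⁷ m.
Semi-major axis a = (r_p + r_a)/2 = 17853 km = 1.785×10⁷ m.
Vis-viva: v² = μ(2/r − 1/a) = 3.249×10¹⁴ × (2.835×10⁻⁷ − 5.601×10⁻⁸) = 7.392×10⁷ m²/s².
v = 8598 m/s.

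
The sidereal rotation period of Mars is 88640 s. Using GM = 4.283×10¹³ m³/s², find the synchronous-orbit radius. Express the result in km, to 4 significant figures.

r_sync ≈ 20430 km

A synchronous orbit has period T, so by Kepler's third law a = (μT²/4π²)^(1/3).
μT²/4π² = 4.283×10¹³ × (8.864×10⁴)² / 39.48 = 8.524×10²¹ m³.
a = 2.043×10⁷ m = 20428 km.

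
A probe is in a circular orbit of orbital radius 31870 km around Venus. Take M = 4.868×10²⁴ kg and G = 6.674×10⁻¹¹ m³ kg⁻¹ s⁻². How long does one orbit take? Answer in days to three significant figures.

T ≈ 0.726 days

μ = GM = 6.674×10⁻¹¹ × 4.868×10²⁴ = 3.249×10¹⁴ m³/s².
r = 31870 km = 3.187×10⁷ m.
Kepler's third law: T = 2π√(r³/μ) = 2π√((3.187×10⁷)³ / 3.249×10¹⁴).
r³/μ = 9.963×10⁷ s², so T = 2π × 9.982×10³ = 6.272×10⁴ s.
Converting: 6.272×10⁴ s ÷ 86400 = 0.7259 days.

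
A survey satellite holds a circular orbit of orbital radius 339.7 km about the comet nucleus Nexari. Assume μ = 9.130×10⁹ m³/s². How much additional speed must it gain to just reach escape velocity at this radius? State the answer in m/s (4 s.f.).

r = 339.7 km = 3.397×10⁵ m.
Circular speed v_c = √(μ/r) = 163.9 m/s.
Escape speed v_esc = √(2μ/r) = √2 × v_c = 231.8 m/s.
Δv = v_esc − v_c = 67.91 m/s.

Δv ≈ 67.91 m/s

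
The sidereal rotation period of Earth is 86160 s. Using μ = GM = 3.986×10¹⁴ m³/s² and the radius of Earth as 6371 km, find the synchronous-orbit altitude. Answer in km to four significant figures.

h_sync ≈ 35790 km

A synchronous orbit has period T, so by Kepler's third law a = (μT²/4π²)^(1/3).
μT²/4π² = 3.986×10¹⁴ × (8.616×10⁴)² / 39.48 = 7.495×10²² m³.
a = 4.216×10⁷ m = 42163 km.
Altitude h = a − R = 42163 − 6371 = 35792 km.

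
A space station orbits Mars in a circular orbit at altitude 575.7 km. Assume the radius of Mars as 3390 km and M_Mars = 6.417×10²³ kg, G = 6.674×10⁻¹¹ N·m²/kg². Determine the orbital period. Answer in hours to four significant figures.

T ≈ 2.106 hours

μ = GM = 6.674×10⁻¹¹ × 6.417×10²³ = 4.283×10¹³ m³/s².
r = 3390 + 575.7 = 3965.7 km = 3.9657×10⁶ m.
Kepler's third law: T = 2π√(r³/μ) = 2π√((3.966×10⁶)³ / 4.283×10¹³).
r³/μ = 1.456×10⁶ s², so T = 2π × 1.207×10³ = 7.582×10³ s.
Converting: 7.582×10³ s ÷ 3600 = 2.106 hours.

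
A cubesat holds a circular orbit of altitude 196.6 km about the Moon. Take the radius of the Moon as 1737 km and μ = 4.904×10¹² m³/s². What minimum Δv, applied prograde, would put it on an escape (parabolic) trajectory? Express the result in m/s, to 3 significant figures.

Δv ≈ 660 m/s

r = 1737 + 196.6 = 1933.6 km = 1.9336×10⁶ m.
Circular speed v_c = √(μ/r) = 1593 m/s.
Escape speed v_esc = √(2μ/r) = √2 × v_c = 2252 m/s.
Δv = v_esc − v_c = 659.7 m/s.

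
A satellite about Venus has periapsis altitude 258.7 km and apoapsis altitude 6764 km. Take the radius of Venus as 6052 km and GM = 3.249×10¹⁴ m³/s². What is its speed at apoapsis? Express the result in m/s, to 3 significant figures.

r_p = 6052 + 258.7 = 6310.7 km = 6.3107×10⁶ m.
r_a = 6052 + 6764 = 12816 km = 1.2816×10⁷ m.
Semi-major axis a = (r_p + r_a)/2 = 9563.4 km = 9.563×10⁶ m.
Vis-viva: v² = μ(2/r − 1/a) = 3.249×10¹⁴ × (1.561×10⁻⁷ − 1.046×10⁻⁷) = 1.673×10⁷ m²/s².
v = 4090 m/s.

v ≈ 4090 m/s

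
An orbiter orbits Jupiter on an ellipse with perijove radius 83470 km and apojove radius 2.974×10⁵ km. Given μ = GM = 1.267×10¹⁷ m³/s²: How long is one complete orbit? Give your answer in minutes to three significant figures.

T ≈ 773 minutes

Semi-major axis a = (r_p + r_a)/2 = (83470 + 2.9740×10⁵)/2 = 1.9044×10⁵ km = 1.904×10⁸ m.
By Kepler's third law T = 2π√(a³/μ) = 2π × 7.383×10³ = 4.639×10⁴ s.
= 773.1 minutes.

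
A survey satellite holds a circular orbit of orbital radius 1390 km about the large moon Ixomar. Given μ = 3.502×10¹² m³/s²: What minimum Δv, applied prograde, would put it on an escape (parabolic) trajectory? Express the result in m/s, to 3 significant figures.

r = 1390 km = 1.390×10⁶ m.
Circular speed v_c = √(μ/r) = 1587 m/s.
Escape speed v_esc = √(2μ/r) = √2 × v_c = 2245 m/s.
Δv = v_esc − v_c = 657.5 m/s.

Δv ≈ 657 m/s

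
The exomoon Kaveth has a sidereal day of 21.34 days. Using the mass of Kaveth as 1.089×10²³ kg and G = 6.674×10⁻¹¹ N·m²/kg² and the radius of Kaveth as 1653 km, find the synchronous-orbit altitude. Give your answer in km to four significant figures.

h_sync ≈ 83880 km

μ = GM = 6.674×10⁻¹¹ × 1.089×10²³ = 7.268×10¹² m³/s².
T = 21.34 days = 1.844×10⁶ s.
A synchronous orbit has period T, so by Kepler's third law a = (μT²/4π²)^(1/3).
μT²/4π² = 7.268×10¹² × (1.844×10⁶)² / 39.48 = 6.259×10²³ m³.
a = 8.554×10⁷ m = 85538 km.
Altitude h = a − R = 85538 − 1653 = 83885 km.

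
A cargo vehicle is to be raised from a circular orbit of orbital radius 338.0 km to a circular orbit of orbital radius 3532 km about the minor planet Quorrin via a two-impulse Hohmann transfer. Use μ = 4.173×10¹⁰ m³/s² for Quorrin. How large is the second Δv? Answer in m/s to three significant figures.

r₁ = 338.0 km = 3.380×10⁵ m.
r₂ = 3532 km = 3.532×10⁶ m.
Transfer ellipse a_t = (r₁ + r₂)/2 = 1.935×10⁶ m.
At r₁: circular v_c1 = √(μ/r₁) = 351.4 m/s; transfer-periapsis v_p = √[μ(2/r₁ − 1/a_t)] = 474.7 m/s.
At r₂: circular v_c2 = √(μ/r₂) = 108.7 m/s; transfer-apoapsis v_a = √[μ(2/r₂ − 1/a_t)] = 45.43 m/s.
Δv₂ = v_c2 − v_a = 63.27 m/s.

Δv ≈ 63.3 m/s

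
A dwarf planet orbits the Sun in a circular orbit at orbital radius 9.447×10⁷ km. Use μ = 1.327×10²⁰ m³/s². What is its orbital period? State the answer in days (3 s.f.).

r = 9.447×10⁷ km = 9.447×10¹⁰ m.
Kepler's third law: T = 2π√(r³/μ) = 2π√((9.447×10¹⁰)³ / 1.327×10²⁰).
r³/μ = 6.353×10¹² s², so T = 2π × 2.521×10⁶ = 1.584×10⁷ s.
Converting: 1.584×10⁷ s ÷ 86400 = 183.3 days.

T ≈ 183 days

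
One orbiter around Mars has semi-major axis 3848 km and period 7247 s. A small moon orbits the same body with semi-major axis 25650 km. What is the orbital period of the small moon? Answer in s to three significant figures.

T₂ ≈ 1.25×10⁵ s

Kepler's third law: T² ∝ a³, so T₂ = T₁ (a₂/a₁)^(3/2).
a₂/a₁ = 6.666, (a₂/a₁)^(3/2) = 17.21.
T₂ = 7247 × 17.21 = 1.247×10⁵ s.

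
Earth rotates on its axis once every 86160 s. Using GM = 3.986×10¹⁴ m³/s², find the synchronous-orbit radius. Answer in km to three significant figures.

r_sync ≈ 42200 km

A synchronous orbit has period T, so by Kepler's third law a = (μT²/4π²)^(1/3).
μT²/4π² = 3.986×10¹⁴ × (8.616×10⁴)² / 39.48 = 7.495×10²² m³.
a = 4.216×10⁷ m = 42163 km.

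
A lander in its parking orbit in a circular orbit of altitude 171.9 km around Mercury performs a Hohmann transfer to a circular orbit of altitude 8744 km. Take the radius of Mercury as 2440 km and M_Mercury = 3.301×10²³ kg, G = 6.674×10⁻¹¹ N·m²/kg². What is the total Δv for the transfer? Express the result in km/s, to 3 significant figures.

Δv_total ≈ 1.33 km/s

μ = GM = 6.674×10⁻¹¹ × 3.301×10²³ = 2.203×10¹³ m³/s².
r₁ = 2440 + 171.9 = 2611.9 km = 2.6119×10⁶ m.
r₂ = 2440 + 8744 = 11184 km = 1.1184×10⁷ m.
Transfer ellipse a_t = (r₁ + r₂)/2 = 6.898×10⁶ m.
At r₁: circular v_c1 = √(μ/r₁) = 2904 m/s; transfer-periherm v_p = √[μ(2/r₁ − 1/a_t)] = 3698 m/s.
Δv₁ = v_p − v_c1 = 793.8 m/s.
At r₂: circular v_c2 = √(μ/r₂) = 1404 m/s; transfer-apoherm v_a = √[μ(2/r₂ − 1/a_t)] = 863.6 m/s.
Δv₂ = v_c2 − v_a = 539.9 m/s.
Total Δv = Δv₁ + Δv₂ = 1334 m/s = 1.334 km/s.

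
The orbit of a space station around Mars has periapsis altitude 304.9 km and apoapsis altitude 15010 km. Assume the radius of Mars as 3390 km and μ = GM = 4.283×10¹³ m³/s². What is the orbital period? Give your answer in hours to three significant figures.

r_p = 3390 + 304.9 = 3694.9 km = 3.6949×10⁶ m.
r_a = 3390 + 15010 = 18400 km = 1.8400×10⁷ m.
Semi-major axis a = (r_p + r_a)/2 = (3694.9 + 18400)/2 = 11047 km = 1.105×10⁷ m.
By Kepler's third law T = 2π√(a³/μ) = 2π × 5.611×10³ = 3.525×10⁴ s.
= 9.793 hours.

T ≈ 9.79 hours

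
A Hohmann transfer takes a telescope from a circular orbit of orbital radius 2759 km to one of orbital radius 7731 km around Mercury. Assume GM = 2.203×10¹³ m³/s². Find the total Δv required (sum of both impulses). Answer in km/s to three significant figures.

Δv_total ≈ 1.07 km/s

r₁ = 2759 km = 2.759×10⁶ m.
r₂ = 7731 km = 7.731×10⁶ m.
Transfer ellipse a_t = (r₁ + r₂)/2 = 5.245×10⁶ m.
At r₁: circular v_c1 = √(μ/r₁) = 2826 m/s; transfer-periherm v_p = √[μ(2/r₁ − 1/a_t)] = 3431 m/s.
Δv₁ = v_p − v_c1 = 604.9 m/s.
At r₂: circular v_c2 = √(μ/r₂) = 1688 m/s; transfer-apoherm v_a = √[μ(2/r₂ − 1/a_t)] = 1224 m/s.
Δv₂ = v_c2 − v_a = 463.8 m/s.
Total Δv = Δv₁ + Δv₂ = 1069 m/s = 1.069 km/s.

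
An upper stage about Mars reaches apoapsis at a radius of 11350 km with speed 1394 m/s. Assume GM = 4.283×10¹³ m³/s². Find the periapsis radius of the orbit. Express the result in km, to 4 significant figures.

r_a = 1.135×10⁷ m.
Specific energy ε = v²/2 − μ/r = -2.802×10⁶ J/kg, so a = −μ/(2ε) = 7.643×10⁶ m.
The apsides satisfy r_p + r_a = 2a, so the periapsis radius is 2a − r_a = 3.936×10⁶ m = 3935.8 km.

periapsis radius ≈ 3936 km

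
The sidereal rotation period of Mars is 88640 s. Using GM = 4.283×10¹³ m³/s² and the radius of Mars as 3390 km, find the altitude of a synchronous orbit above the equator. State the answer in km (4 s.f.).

h_sync ≈ 17040 km

A synchronous orbit has period T, so by Kepler's third law a = (μT²/4π²)^(1/3).
μT²/4π² = 4.283×10¹³ × (8.864×10⁴)² / 39.48 = 8.524×10²¹ m³.
a = 2.043×10⁷ m = 20428 km.
Altitude h = a − R = 20428 − 3390 = 17038 km.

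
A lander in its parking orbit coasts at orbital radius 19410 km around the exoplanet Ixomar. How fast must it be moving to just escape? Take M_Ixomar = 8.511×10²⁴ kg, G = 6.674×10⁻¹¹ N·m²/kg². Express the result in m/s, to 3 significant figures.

v_esc ≈ 7650 m/s

μ = GM = 6.674×10⁻¹¹ × 8.511×10²⁴ = 5.680×10¹⁴ m³/s².
r = 19410 km = 1.941×10⁷ m.
Escape speed v_esc = √(2μ/r) = √(2 × 5.680×10¹⁴ / 1.941×10⁷) = √(5.853×10⁷) = 7650 m/s.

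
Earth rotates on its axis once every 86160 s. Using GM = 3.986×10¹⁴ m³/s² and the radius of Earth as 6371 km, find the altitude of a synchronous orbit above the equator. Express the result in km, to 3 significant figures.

h_sync ≈ 35800 km

A synchronous orbit has period T, so by Kepler's third law a = (μT²/4π²)^(1/3).
μT²/4π² = 3.986×10¹⁴ × (8.616×10⁴)² / 39.48 = 7.495×10²² m³.
a = 4.216×10⁷ m = 42163 km.
Altitude h = a − R = 42163 − 6371 = 35792 km.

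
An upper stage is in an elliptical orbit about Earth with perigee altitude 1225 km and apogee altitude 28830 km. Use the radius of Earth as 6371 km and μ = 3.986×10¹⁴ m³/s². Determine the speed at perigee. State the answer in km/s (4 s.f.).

r_p = 6371 + 1225 = 7596.0 km = 7.5960×10⁶ m.
r_a = 6371 + 28830 = 35201 km = 3.5201×10⁷ m.
Semi-major axis a = (r_p + r_a)/2 = 21398 km = 2.140×10⁷ m.
Vis-viva: v² = μ(2/r − 1/a) = 3.986×10¹⁴ × (2.633×10⁻⁷ − 4.673×10⁻⁸) = 8.632×10⁷ m²/s².
v = 9291 m/s = 9.291 km/s.

v ≈ 9.291 km/s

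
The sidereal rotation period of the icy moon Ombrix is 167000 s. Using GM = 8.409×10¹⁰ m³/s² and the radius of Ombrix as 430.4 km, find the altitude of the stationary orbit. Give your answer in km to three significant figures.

h_sync ≈ 3470 km

A synchronous orbit has period T, so by Kepler's third law a = (μT²/4π²)^(1/3).
μT²/4π² = 8.409×10¹⁰ × (1.670×10⁵)² / 39.48 = 5.940×10¹⁹ m³.
a = 3.902×10⁶ m = 3901.9 km.
Altitude h = a − R = 3901.9 − 430.4 = 3471.5 km.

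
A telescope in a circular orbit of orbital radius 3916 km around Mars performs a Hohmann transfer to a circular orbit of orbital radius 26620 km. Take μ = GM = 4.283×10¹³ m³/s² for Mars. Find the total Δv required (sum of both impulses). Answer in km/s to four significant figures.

Δv_total ≈ 1.686 km/s

r₁ = 3916 km = 3.916×10⁶ m.
r₂ = 26620 km = 2.662×10⁷ m.
Transfer ellipse a_t = (r₁ + r₂)/2 = 1.527×10⁷ m.
At r₁: circular v_c1 = √(μ/r₁) = 3307 m/s; transfer-periapsis v_p = √[μ(2/r₁ − 1/a_t)] = 4367 m/s.
Δv₁ = v_p − v_c1 = 1060 m/s.
At r₂: circular v_c2 = √(μ/r₂) = 1268 m/s; transfer-apoapsis v_a = √[μ(2/r₂ − 1/a_t)] = 642.4 m/s.
Δv₂ = v_c2 − v_a = 626.0 m/s.
Total Δv = Δv₁ + Δv₂ = 1686 m/s = 1.686 km/s.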